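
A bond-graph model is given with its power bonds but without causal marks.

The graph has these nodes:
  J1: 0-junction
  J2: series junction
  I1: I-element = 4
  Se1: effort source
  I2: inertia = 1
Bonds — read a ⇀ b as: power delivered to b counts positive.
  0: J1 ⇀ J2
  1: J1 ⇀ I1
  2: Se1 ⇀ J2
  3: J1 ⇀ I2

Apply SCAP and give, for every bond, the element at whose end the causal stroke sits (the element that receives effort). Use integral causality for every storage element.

#0 stroke at J1
#1 stroke at I1
#2 stroke at J2
#3 stroke at I2

β2 stroke at J2  (Se1 fixes effort; stroke away)
β0 stroke at J1  (J2: last free bond brings flow in)
β1 stroke at I1  (J1 effort already set via bond 0)
β3 stroke at I2  (J1: bond 0 brought effort, rest push out)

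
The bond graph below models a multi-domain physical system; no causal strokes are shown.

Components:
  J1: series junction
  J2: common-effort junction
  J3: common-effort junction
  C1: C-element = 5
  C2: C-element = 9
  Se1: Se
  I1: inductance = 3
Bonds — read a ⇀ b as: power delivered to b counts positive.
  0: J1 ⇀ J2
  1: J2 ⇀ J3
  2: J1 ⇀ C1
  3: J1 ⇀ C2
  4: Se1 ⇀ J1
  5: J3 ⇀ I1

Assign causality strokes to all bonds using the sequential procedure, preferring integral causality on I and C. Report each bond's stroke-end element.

β0 |J2
β1 |J3
β2 |J1
β3 |J1
β4 |J1
β5 |I1

b4 stroke→J1  (Se1 fixes effort; stroke away)
b2 stroke→J1  (C1 outputs effort q/C1)
b3 stroke→J1  (C2 integral (e out))
b0 stroke→J2  (J1: last free bond brings flow in)
b1 stroke→J3  (common-e at J2 fixed by 0)
b5 stroke→I1  (common-e at J3 fixed by 1)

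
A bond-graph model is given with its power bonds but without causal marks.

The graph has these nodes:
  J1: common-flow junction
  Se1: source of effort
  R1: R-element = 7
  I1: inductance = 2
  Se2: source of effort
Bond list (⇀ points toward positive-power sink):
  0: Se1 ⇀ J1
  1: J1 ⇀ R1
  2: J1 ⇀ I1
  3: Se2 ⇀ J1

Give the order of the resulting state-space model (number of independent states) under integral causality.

b0 →J1  (Se1: effort source, stroke at far end)
b3 →J1  (source Se2 imposes e)
b2 →I1  (prefer integral on I1)
b1 →J1  (common-f at J1 fixed by 2)

1  (I1 all integral)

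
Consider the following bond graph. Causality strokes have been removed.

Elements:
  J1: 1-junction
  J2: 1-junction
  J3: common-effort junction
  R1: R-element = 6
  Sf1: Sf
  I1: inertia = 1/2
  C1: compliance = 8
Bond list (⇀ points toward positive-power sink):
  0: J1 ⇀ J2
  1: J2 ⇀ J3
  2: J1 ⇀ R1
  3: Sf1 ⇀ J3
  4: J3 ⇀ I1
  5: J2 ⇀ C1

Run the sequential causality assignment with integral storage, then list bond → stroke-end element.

#0 stroke→J2
#1 stroke→J3
#2 stroke→J1
#3 stroke→Sf1
#4 stroke→I1
#5 stroke→J2

b3 stroke→Sf1  (Sf1 fixes flow; stroke at Sf1)
b4 stroke→I1  (I1 outputs flow p/I1)
b1 stroke→J3  (closing 0-jn rule on J3)
b0 stroke→J2  (common-f at J2 fixed by 1)
b5 stroke→J2  (J2: bond 1 brought flow, rest push out)
b2 stroke→J1  (J1 flow already set via bond 0)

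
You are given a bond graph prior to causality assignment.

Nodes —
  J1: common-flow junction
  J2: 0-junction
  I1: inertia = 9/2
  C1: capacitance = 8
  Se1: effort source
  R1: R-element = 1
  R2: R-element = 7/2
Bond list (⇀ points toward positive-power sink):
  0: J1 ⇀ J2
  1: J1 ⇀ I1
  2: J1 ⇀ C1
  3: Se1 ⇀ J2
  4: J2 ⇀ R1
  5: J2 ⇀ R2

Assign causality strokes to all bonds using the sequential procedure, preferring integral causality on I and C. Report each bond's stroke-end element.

#0 |J1
#1 |I1
#2 |J1
#3 |J2
#4 |R1
#5 |R2

#3 stroke→J2  (Se1: effort source, stroke at far end)
#0 stroke→J1  (J2: bond 3 brought effort, rest push out)
#4 stroke→R1  (common-e at J2 fixed by 3)
#5 stroke→R2  (common-e at J2 fixed by 3)
#1 stroke→I1  (I1 integral (f out))
#2 stroke→J1  (1-jn J1 has f-setter on 1)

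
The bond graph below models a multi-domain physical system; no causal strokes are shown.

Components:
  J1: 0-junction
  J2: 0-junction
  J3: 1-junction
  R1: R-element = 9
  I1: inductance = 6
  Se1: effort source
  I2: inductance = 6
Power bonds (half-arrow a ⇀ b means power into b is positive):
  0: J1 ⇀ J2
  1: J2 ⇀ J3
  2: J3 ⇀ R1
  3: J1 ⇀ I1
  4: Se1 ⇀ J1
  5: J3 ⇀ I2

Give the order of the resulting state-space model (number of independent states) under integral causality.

b4 |J1  (Se1 (Se) sets effort on bond)
b0 |J2  (J1 effort already set via bond 4)
b3 |I1  (J1 effort already set via bond 4)
b1 |J3  (J2: bond 0 brought effort, rest push out)
b5 |I2  (I2 outputs flow p/I2)
b2 |J3  (common-f at J3 fixed by 5)

2  (I1, I2 all integral)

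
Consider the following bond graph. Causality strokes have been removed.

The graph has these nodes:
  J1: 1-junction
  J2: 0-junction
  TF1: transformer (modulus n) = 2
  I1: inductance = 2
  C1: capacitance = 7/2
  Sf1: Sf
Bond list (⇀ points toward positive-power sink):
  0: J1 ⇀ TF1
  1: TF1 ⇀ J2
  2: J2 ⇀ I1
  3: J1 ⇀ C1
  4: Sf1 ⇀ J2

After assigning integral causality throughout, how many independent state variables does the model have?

β4 stroke→Sf1  (Sf1: flow source, stroke at near end)
β2 stroke→I1  (I1 outputs flow p/I1)
β1 stroke→J2  (closing 0-jn rule on J2)
β0 stroke→TF1  (TF TF1: opposite of bond 1)
β3 stroke→J1  (1-jn J1 has f-setter on 0)

2  (C1, I1 all integral)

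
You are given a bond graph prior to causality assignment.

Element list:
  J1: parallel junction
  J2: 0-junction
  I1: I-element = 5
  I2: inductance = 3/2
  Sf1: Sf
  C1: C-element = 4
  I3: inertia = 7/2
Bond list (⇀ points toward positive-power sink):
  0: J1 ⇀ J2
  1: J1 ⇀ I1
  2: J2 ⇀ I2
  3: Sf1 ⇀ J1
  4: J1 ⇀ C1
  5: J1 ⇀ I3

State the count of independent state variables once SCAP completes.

bond 3 stroke→Sf1  (source Sf1 imposes f)
bond 1 stroke→I1  (I1: I, integral causality)
bond 2 stroke→I2  (I2 outputs flow p/I2)
bond 0 stroke→J2  (J2: last free bond brings effort in)
bond 4 stroke→J1  (C1 outputs effort q/C1)
bond 5 stroke→I3  (J1: bond 4 brought effort, rest push out)

4  (C1, I1, I2, I3 all integral)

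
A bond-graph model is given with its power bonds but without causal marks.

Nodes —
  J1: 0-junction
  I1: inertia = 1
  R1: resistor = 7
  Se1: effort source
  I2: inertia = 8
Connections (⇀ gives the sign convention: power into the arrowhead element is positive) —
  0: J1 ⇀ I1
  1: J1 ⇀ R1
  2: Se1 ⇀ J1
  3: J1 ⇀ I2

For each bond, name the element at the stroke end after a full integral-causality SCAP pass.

b0 stroke at I1
b1 stroke at R1
b2 stroke at J1
b3 stroke at I2

b2 stroke→J1  (Se1 fixes effort; stroke away)
b0 stroke→I1  (0-jn J1 has e-setter on 2)
b1 stroke→R1  (0-jn J1 has e-setter on 2)
b3 stroke→I2  (J1: bond 2 brought effort, rest push out)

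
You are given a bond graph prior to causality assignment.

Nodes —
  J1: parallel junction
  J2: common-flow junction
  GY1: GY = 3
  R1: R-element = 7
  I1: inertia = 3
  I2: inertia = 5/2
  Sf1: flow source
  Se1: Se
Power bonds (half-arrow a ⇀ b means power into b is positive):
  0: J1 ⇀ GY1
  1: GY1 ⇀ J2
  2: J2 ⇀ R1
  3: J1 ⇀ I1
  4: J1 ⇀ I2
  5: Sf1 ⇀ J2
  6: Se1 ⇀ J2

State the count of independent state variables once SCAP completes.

2  (I1, I2 all integral)

bond 5 →Sf1  (Sf1 (Sf) sets flow on bond)
bond 6 →J2  (Se1 fixes effort; stroke away)
bond 1 →J2  (J2: bond 5 brought flow, rest push out)
bond 2 →J2  (J2 flow already set via bond 5)
bond 0 →J1  (GY1 both-in/both-out from 1)
bond 3 →I1  (common-e at J1 fixed by 0)
bond 4 →I2  (common-e at J1 fixed by 0)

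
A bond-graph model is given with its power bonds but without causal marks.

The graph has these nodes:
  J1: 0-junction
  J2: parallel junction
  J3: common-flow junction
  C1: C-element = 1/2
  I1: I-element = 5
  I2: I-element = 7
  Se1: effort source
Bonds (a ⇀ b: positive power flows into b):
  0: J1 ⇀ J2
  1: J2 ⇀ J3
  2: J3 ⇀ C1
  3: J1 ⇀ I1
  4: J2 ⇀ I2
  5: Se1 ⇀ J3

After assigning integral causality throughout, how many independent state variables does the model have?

b5 →J3  (Se1 (Se) sets effort on bond)
b2 →J3  (C1 integral (e out))
b1 →J2  (J3: last free bond brings flow in)
b0 →J1  (J2 effort already set via bond 1)
b4 →I2  (0-jn J2 has e-setter on 1)
b3 →I1  (J1: bond 0 brought effort, rest push out)

3  (C1, I1, I2 all integral)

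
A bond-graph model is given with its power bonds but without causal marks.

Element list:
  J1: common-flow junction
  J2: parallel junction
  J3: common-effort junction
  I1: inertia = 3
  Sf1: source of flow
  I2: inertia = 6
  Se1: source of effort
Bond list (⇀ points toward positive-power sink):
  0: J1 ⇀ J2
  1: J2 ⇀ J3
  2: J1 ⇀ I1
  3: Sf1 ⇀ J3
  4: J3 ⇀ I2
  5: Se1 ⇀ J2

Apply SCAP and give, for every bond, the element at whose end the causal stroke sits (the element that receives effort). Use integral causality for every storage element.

#3 →Sf1  (source Sf1 imposes f)
#5 →J2  (Se1 fixes effort; stroke away)
#0 →J1  (common-e at J2 fixed by 5)
#1 →J3  (common-e at J2 fixed by 5)
#4 →I2  (J3: bond 1 brought effort, rest push out)
#2 →I1  (only one flow-in slot at J1)

#0 |J1
#1 |J3
#2 |I1
#3 |Sf1
#4 |I2
#5 |J2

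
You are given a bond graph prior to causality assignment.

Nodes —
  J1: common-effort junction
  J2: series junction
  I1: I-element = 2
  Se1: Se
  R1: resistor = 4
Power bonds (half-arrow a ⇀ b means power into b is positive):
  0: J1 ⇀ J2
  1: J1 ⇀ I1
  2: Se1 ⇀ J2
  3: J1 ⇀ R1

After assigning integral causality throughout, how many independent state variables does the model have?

1  (I1 all integral)

#2 |J2  (Se1 fixes effort; stroke away)
#0 |J1  (J2: last free bond brings flow in)
#1 |I1  (0-jn J1 has e-setter on 0)
#3 |R1  (J1: bond 0 brought effort, rest push out)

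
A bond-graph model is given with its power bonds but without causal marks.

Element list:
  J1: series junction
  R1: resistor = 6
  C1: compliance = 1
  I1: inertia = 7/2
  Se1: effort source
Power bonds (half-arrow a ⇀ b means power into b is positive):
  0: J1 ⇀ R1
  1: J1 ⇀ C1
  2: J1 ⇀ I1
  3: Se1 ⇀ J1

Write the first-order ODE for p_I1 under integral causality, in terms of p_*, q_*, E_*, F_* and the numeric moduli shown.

dp_I1/dt = E_Se1 - 12*p_I1/7 - q_C1

b3 stroke→J1  (Se1 (Se) sets effort on bond)
b1 stroke→J1  (prefer integral on C1)
b2 stroke→I1  (prefer integral on I1)
b0 stroke→J1  (1-jn J1 has f-setter on 2)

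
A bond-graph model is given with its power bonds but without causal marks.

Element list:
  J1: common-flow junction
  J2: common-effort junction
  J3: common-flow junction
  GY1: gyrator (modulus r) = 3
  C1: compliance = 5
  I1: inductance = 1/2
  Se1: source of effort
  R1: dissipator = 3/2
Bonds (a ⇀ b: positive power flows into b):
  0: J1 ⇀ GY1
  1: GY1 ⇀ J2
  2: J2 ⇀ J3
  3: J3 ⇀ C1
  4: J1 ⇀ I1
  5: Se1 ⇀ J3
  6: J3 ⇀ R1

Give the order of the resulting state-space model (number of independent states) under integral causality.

β5 |J3  (source Se1 imposes e)
β3 |J3  (C1: C, integral causality)
β4 |I1  (prefer integral on I1)
β0 |J1  (common-f at J1 fixed by 4)
β1 |J2  (through GY1, causality inverts; strokes same side of GY1)
β2 |J3  (J2: bond 1 brought effort, rest push out)
β6 |R1  (only one flow-in slot at J3)

2  (C1, I1 all integral)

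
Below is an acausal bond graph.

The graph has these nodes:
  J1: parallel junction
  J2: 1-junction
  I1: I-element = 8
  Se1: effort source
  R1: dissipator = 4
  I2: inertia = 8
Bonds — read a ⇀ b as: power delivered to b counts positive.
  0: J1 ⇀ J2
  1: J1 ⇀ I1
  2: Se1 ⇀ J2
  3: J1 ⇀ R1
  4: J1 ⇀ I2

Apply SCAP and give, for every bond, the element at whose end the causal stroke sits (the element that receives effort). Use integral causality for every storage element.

β2 stroke at J2  (source Se1 imposes e)
β0 stroke at J1  (only one flow-in slot at J2)
β1 stroke at I1  (common-e at J1 fixed by 0)
β3 stroke at R1  (common-e at J1 fixed by 0)
β4 stroke at I2  (0-jn J1 has e-setter on 0)

#0 stroke at J1
#1 stroke at I1
#2 stroke at J2
#3 stroke at R1
#4 stroke at I2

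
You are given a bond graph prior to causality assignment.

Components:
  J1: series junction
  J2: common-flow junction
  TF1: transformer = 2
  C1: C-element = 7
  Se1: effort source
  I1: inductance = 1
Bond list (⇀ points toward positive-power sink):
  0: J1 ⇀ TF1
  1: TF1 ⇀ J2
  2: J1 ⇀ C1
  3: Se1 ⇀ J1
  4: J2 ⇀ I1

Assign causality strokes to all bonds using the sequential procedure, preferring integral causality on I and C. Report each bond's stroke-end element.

β0 stroke at TF1
β1 stroke at J2
β2 stroke at J1
β3 stroke at J1
β4 stroke at I1

b3 stroke at J1  (Se1 fixes effort; stroke away)
b2 stroke at J1  (C1 outputs effort q/C1)
b0 stroke at TF1  (J1 needs exactly one f-in)
b1 stroke at J2  (through TF1, causality passes straight; one stroke at TF1)
b4 stroke at I1  (J2: last free bond brings flow in)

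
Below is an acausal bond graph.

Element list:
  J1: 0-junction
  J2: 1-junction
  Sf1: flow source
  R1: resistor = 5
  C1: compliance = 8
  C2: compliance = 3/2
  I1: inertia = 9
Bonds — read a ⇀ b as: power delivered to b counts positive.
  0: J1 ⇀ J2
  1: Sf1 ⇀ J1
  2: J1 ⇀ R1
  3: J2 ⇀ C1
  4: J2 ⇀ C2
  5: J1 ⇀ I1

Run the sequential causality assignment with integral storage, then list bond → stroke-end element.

β1 |Sf1  (Sf1: flow source, stroke at near end)
β3 |J2  (prefer integral on C1)
β4 |J2  (C2: C, integral causality)
β0 |J1  (only one flow-in slot at J2)
β2 |R1  (0-jn J1 has e-setter on 0)
β5 |I1  (0-jn J1 has e-setter on 0)

#0 stroke at J1
#1 stroke at Sf1
#2 stroke at R1
#3 stroke at J2
#4 stroke at J2
#5 stroke at I1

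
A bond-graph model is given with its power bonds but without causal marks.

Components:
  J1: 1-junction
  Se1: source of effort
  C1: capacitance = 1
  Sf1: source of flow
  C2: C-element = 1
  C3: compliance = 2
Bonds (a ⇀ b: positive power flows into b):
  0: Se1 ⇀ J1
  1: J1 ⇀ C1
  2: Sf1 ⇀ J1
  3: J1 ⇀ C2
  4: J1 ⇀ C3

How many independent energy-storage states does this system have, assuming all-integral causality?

bond 0 |J1  (Se1 fixes effort; stroke away)
bond 2 |Sf1  (Sf1 fixes flow; stroke at Sf1)
bond 1 |J1  (common-f at J1 fixed by 2)
bond 3 |J1  (1-jn J1 has f-setter on 2)
bond 4 |J1  (J1: bond 2 brought flow, rest push out)

3  (C1, C2, C3 all integral)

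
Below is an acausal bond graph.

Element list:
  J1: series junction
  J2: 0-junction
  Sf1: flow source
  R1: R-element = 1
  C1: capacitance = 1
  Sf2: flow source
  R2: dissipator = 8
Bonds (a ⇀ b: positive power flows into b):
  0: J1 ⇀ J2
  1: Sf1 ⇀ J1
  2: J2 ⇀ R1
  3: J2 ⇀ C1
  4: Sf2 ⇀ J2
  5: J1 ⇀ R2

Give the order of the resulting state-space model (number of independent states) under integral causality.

β1 stroke→Sf1  (Sf1: flow source, stroke at near end)
β4 stroke→Sf2  (source Sf2 imposes f)
β0 stroke→J1  (J1: bond 1 brought flow, rest push out)
β5 stroke→J1  (J1: bond 1 brought flow, rest push out)
β3 stroke→J2  (C1 outputs effort q/C1)
β2 stroke→R1  (J2: bond 3 brought effort, rest push out)

1  (C1 all integral)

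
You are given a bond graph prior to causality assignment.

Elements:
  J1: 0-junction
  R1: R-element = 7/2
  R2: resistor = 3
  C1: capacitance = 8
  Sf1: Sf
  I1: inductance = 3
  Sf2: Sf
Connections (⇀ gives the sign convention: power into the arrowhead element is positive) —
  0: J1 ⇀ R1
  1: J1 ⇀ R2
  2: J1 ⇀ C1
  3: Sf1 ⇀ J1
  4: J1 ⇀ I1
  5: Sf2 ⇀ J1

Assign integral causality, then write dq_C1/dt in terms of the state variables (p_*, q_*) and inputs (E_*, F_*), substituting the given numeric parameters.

dq_C1/dt = F_Sf1 + F_Sf2 - p_I1/3 - 13*q_C1/168

β3 →Sf1  (Sf1 fixes flow; stroke at Sf1)
β5 →Sf2  (source Sf2 imposes f)
β2 →J1  (prefer integral on C1)
β0 →R1  (common-e at J1 fixed by 2)
β1 →R2  (J1: bond 2 brought effort, rest push out)
β4 →I1  (0-jn J1 has e-setter on 2)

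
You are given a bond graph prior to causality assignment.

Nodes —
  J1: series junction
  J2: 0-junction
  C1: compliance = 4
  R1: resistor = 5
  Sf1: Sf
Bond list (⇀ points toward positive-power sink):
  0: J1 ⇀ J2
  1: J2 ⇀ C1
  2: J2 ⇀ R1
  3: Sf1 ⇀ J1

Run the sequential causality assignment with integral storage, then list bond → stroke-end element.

b0 |J1
b1 |J2
b2 |R1
b3 |Sf1

b3 stroke at Sf1  (Sf1 fixes flow; stroke at Sf1)
b0 stroke at J1  (J1 flow already set via bond 3)
b1 stroke at J2  (C1: C, integral causality)
b2 stroke at R1  (common-e at J2 fixed by 1)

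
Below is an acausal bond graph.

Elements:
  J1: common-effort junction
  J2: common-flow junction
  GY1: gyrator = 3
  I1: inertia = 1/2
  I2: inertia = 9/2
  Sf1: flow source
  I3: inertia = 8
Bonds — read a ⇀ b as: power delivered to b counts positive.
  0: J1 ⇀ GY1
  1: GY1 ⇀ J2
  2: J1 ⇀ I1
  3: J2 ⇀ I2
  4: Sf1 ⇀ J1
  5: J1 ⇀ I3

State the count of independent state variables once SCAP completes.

b4 stroke→Sf1  (Sf1 (Sf) sets flow on bond)
b2 stroke→I1  (I1 outputs flow p/I1)
b3 stroke→I2  (I2 outputs flow p/I2)
b1 stroke→J2  (J2: bond 3 brought flow, rest push out)
b0 stroke→J1  (GY1: gyrator matches bond 1)
b5 stroke→I3  (J1: bond 0 brought effort, rest push out)

3  (I1, I2, I3 all integral)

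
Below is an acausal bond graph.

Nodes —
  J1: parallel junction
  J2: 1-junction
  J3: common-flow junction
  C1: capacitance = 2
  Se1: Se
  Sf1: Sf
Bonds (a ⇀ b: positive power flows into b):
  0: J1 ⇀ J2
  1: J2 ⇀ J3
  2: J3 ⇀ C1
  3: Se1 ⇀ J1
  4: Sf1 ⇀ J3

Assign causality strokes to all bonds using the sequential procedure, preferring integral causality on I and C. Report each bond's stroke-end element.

bond 0 |J2
bond 1 |J3
bond 2 |J3
bond 3 |J1
bond 4 |Sf1

β3 →J1  (source Se1 imposes e)
β4 →Sf1  (Sf1 fixes flow; stroke at Sf1)
β0 →J2  (0-jn J1 has e-setter on 3)
β1 →J3  (J2 needs exactly one f-in)
β2 →J3  (J3: bond 4 brought flow, rest push out)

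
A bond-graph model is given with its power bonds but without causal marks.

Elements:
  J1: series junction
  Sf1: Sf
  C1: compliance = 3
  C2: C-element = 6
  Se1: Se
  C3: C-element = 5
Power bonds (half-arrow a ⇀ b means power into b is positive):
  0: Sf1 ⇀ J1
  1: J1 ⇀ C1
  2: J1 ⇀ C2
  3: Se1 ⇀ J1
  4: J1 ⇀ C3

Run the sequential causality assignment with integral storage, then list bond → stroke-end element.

b0 stroke→Sf1  (source Sf1 imposes f)
b3 stroke→J1  (Se1: effort source, stroke at far end)
b1 stroke→J1  (1-jn J1 has f-setter on 0)
b2 stroke→J1  (1-jn J1 has f-setter on 0)
b4 stroke→J1  (1-jn J1 has f-setter on 0)

b0 →Sf1
b1 →J1
b2 →J1
b3 →J1
b4 →J1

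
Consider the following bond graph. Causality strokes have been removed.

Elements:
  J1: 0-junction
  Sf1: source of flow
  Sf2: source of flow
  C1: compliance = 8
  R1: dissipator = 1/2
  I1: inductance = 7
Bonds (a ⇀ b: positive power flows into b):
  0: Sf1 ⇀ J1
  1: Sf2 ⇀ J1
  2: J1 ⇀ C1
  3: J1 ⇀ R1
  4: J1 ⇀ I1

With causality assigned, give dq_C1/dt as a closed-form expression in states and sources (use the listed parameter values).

dq_C1/dt = F_Sf1 + F_Sf2 - p_I1/7 - q_C1/4

β0 |Sf1  (Sf1 (Sf) sets flow on bond)
β1 |Sf2  (Sf2 fixes flow; stroke at Sf2)
β2 |J1  (C1: C, integral causality)
β3 |R1  (common-e at J1 fixed by 2)
β4 |I1  (0-jn J1 has e-setter on 2)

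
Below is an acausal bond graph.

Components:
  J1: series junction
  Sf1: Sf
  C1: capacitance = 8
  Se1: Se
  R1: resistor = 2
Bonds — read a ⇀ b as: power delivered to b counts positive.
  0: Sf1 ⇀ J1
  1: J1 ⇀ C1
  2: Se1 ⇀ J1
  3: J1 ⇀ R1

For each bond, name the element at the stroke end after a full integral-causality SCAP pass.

β0 →Sf1  (Sf1 (Sf) sets flow on bond)
β2 →J1  (Se1 fixes effort; stroke away)
β1 →J1  (common-f at J1 fixed by 0)
β3 →J1  (common-f at J1 fixed by 0)

bond 0 |Sf1
bond 1 |J1
bond 2 |J1
bond 3 |J1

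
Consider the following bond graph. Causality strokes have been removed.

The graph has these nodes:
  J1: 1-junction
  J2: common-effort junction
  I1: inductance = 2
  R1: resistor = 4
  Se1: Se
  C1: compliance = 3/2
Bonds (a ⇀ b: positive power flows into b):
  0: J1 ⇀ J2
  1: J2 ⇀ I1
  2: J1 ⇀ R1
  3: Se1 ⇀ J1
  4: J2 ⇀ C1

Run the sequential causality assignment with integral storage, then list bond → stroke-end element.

β0 →J1
β1 →I1
β2 →R1
β3 →J1
β4 →J2

bond 3 →J1  (Se1 fixes effort; stroke away)
bond 1 →I1  (I1 outputs flow p/I1)
bond 4 →J2  (C1 integral (e out))
bond 0 →J1  (common-e at J2 fixed by 4)
bond 2 →R1  (J1 needs exactly one f-in)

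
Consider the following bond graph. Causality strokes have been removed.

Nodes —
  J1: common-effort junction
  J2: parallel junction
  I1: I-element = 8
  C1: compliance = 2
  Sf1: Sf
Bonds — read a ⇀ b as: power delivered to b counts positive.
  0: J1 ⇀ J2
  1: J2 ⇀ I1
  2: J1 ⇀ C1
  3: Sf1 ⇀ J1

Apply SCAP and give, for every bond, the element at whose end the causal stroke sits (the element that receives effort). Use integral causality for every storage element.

#3 →Sf1  (source Sf1 imposes f)
#1 →I1  (prefer integral on I1)
#0 →J2  (only one effort-in slot at J2)
#2 →J1  (J1 needs exactly one e-in)

b0 stroke at J2
b1 stroke at I1
b2 stroke at J1
b3 stroke at Sf1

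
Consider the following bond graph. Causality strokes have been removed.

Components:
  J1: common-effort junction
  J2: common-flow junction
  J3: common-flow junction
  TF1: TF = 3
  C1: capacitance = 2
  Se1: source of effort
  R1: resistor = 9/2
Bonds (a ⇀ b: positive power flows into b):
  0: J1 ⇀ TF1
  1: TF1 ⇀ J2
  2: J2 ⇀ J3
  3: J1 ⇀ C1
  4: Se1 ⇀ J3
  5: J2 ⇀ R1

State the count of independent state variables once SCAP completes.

bond 4 →J3  (Se1 fixes effort; stroke away)
bond 2 →J2  (closing 1-jn rule on J3)
bond 3 →J1  (C1 integral (e out))
bond 0 →TF1  (common-e at J1 fixed by 3)
bond 1 →J2  (TF1: transformer flips bond 0)
bond 5 →R1  (J2: last free bond brings flow in)

1  (C1 all integral)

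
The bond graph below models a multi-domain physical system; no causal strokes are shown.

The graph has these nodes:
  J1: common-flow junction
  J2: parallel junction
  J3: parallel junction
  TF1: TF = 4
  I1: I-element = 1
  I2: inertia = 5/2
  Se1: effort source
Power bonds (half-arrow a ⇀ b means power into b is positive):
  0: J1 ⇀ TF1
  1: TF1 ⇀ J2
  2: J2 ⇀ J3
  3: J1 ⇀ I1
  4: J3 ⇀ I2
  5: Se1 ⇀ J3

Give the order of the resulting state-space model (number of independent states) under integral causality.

b5 |J3  (source Se1 imposes e)
b2 |J2  (J3: bond 5 brought effort, rest push out)
b4 |I2  (common-e at J3 fixed by 5)
b1 |TF1  (J2: bond 2 brought effort, rest push out)
b0 |J1  (through TF1, causality passes straight; one stroke at TF1)
b3 |I1  (J1 needs exactly one f-in)

2  (I1, I2 all integral)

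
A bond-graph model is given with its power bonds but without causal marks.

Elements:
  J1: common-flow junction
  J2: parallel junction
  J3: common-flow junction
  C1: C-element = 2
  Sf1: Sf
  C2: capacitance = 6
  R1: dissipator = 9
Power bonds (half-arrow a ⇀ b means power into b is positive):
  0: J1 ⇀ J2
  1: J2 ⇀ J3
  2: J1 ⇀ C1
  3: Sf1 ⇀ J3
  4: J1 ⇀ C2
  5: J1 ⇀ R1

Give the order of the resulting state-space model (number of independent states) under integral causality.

2  (C1, C2 all integral)

β3 |Sf1  (source Sf1 imposes f)
β1 |J3  (J3 flow already set via bond 3)
β0 |J2  (J2: last free bond brings effort in)
β2 |J1  (1-jn J1 has f-setter on 0)
β4 |J1  (J1: bond 0 brought flow, rest push out)
β5 |J1  (J1: bond 0 brought flow, rest push out)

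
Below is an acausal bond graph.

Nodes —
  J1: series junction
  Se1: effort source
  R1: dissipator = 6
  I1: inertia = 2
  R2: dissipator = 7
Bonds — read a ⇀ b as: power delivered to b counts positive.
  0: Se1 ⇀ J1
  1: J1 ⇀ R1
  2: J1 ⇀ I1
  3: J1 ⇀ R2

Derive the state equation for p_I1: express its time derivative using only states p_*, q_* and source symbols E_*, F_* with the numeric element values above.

#0 →J1  (Se1 fixes effort; stroke away)
#2 →I1  (prefer integral on I1)
#1 →J1  (1-jn J1 has f-setter on 2)
#3 →J1  (common-f at J1 fixed by 2)

dp_I1/dt = E_Se1 - 13*p_I1/2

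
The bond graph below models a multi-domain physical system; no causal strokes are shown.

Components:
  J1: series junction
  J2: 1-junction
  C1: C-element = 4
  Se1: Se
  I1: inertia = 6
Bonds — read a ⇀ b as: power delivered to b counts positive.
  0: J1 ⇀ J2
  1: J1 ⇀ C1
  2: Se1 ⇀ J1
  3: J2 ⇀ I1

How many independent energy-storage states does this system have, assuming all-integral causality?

2  (C1, I1 all integral)

b2 stroke at J1  (Se1 (Se) sets effort on bond)
b1 stroke at J1  (C1 outputs effort q/C1)
b0 stroke at J2  (closing 1-jn rule on J1)
b3 stroke at I1  (closing 1-jn rule on J2)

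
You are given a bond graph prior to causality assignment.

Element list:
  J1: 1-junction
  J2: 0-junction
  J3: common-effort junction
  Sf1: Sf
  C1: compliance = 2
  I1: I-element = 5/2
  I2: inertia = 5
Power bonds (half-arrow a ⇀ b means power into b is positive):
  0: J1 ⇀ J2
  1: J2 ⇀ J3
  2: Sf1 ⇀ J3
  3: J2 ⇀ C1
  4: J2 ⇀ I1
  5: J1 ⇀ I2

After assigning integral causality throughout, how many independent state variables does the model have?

3  (C1, I1, I2 all integral)

b2 |Sf1  (Sf1: flow source, stroke at near end)
b1 |J3  (J3 needs exactly one e-in)
b3 |J2  (prefer integral on C1)
b0 |J1  (common-e at J2 fixed by 3)
b4 |I1  (J2: bond 3 brought effort, rest push out)
b5 |I2  (J1 needs exactly one f-in)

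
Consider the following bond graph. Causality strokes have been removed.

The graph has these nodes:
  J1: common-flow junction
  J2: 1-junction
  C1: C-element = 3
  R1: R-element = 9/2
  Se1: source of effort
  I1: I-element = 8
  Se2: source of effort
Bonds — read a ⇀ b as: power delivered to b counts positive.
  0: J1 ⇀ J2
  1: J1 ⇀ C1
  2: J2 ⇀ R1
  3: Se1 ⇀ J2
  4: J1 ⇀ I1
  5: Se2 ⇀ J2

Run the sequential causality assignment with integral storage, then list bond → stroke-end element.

b0 →J1
b1 →J1
b2 →J2
b3 →J2
b4 →I1
b5 →J2

β3 stroke→J2  (source Se1 imposes e)
β5 stroke→J2  (source Se2 imposes e)
β1 stroke→J1  (C1 integral (e out))
β4 stroke→I1  (I1 outputs flow p/I1)
β0 stroke→J1  (common-f at J1 fixed by 4)
β2 stroke→J2  (J2 flow already set via bond 0)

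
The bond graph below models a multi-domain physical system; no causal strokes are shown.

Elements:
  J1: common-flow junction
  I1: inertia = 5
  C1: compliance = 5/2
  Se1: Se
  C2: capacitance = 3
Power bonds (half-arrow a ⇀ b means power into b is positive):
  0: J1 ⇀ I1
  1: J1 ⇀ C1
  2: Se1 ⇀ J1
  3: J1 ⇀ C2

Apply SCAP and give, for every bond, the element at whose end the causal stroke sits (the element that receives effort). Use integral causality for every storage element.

bond 2 →J1  (Se1 fixes effort; stroke away)
bond 0 →I1  (I1: I, integral causality)
bond 1 →J1  (common-f at J1 fixed by 0)
bond 3 →J1  (J1 flow already set via bond 0)

#0 stroke→I1
#1 stroke→J1
#2 stroke→J1
#3 stroke→J1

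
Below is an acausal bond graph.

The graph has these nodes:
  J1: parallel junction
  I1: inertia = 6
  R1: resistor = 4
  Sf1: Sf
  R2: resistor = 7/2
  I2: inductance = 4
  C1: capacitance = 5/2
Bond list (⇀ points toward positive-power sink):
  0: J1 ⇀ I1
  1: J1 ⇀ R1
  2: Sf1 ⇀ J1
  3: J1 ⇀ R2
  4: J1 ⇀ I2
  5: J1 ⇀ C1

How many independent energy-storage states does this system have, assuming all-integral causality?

#2 stroke at Sf1  (source Sf1 imposes f)
#0 stroke at I1  (I1 integral (f out))
#4 stroke at I2  (prefer integral on I2)
#5 stroke at J1  (C1: C, integral causality)
#1 stroke at R1  (0-jn J1 has e-setter on 5)
#3 stroke at R2  (0-jn J1 has e-setter on 5)

3  (C1, I1, I2 all integral)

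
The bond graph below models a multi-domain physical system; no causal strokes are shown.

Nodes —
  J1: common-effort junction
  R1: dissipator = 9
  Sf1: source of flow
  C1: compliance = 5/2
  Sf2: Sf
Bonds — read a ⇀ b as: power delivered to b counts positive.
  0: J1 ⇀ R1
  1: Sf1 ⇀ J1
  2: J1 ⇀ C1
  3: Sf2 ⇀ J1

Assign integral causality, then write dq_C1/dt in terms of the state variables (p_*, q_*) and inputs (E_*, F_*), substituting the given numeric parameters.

dq_C1/dt = F_Sf1 + F_Sf2 - 2*q_C1/45

β1 stroke→Sf1  (Sf1 (Sf) sets flow on bond)
β3 stroke→Sf2  (Sf2 (Sf) sets flow on bond)
β2 stroke→J1  (prefer integral on C1)
β0 stroke→R1  (J1 effort already set via bond 2)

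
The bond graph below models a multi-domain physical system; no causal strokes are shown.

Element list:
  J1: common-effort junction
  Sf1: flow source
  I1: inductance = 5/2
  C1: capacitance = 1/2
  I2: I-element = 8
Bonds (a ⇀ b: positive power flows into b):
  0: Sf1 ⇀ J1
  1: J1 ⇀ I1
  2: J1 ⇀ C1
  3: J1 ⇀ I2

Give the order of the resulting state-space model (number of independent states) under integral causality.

3  (C1, I1, I2 all integral)

#0 →Sf1  (Sf1 fixes flow; stroke at Sf1)
#1 →I1  (I1: I, integral causality)
#2 →J1  (C1 outputs effort q/C1)
#3 →I2  (J1: bond 2 brought effort, rest push out)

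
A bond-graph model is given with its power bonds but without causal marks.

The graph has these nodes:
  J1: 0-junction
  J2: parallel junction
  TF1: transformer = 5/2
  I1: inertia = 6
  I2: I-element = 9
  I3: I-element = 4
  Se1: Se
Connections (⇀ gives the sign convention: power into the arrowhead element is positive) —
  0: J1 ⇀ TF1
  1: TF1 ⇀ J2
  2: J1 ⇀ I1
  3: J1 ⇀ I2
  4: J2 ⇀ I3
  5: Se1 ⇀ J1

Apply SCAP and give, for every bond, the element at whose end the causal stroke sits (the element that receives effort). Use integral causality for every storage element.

#5 →J1  (Se1 fixes effort; stroke away)
#0 →TF1  (J1: bond 5 brought effort, rest push out)
#2 →I1  (J1 effort already set via bond 5)
#3 →I2  (0-jn J1 has e-setter on 5)
#1 →J2  (through TF1, causality passes straight; one stroke at TF1)
#4 →I3  (common-e at J2 fixed by 1)

β0 stroke→TF1
β1 stroke→J2
β2 stroke→I1
β3 stroke→I2
β4 stroke→I3
β5 stroke→J1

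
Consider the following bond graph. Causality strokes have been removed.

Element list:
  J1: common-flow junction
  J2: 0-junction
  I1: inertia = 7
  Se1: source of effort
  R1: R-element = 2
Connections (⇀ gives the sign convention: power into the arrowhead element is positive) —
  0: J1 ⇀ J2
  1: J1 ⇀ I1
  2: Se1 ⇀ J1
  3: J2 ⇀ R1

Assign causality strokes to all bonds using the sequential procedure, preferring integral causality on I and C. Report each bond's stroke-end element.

β2 stroke at J1  (Se1 fixes effort; stroke away)
β1 stroke at I1  (I1 integral (f out))
β0 stroke at J1  (J1 flow already set via bond 1)
β3 stroke at J2  (J2: last free bond brings effort in)

b0 |J1
b1 |I1
b2 |J1
b3 |J2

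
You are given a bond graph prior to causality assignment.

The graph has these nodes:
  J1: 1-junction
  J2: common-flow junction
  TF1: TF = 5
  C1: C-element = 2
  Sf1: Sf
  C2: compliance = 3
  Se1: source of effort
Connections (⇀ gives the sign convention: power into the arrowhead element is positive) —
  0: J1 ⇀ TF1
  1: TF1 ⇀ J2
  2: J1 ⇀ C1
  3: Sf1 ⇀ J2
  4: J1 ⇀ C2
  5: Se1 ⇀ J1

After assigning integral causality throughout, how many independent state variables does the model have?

bond 3 stroke at Sf1  (Sf1 fixes flow; stroke at Sf1)
bond 5 stroke at J1  (source Se1 imposes e)
bond 1 stroke at J2  (J2 flow already set via bond 3)
bond 0 stroke at TF1  (TF1 one-in-one-out from 1)
bond 2 stroke at J1  (J1 flow already set via bond 0)
bond 4 stroke at J1  (J1 flow already set via bond 0)

2  (C1, C2 all integral)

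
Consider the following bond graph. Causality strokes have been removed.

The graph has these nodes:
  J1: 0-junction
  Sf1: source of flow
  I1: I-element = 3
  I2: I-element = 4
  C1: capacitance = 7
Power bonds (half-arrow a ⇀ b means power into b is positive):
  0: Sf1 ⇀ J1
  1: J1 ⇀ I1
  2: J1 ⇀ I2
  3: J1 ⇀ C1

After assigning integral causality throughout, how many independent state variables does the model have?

β0 |Sf1  (source Sf1 imposes f)
β1 |I1  (prefer integral on I1)
β2 |I2  (I2 outputs flow p/I2)
β3 |J1  (closing 0-jn rule on J1)

3  (C1, I1, I2 all integral)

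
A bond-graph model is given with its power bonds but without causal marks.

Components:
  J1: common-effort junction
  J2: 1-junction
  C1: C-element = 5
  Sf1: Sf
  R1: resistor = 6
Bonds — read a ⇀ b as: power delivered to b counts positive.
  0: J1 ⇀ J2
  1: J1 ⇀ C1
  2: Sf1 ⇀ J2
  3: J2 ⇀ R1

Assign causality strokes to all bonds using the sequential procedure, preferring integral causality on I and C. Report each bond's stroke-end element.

β0 stroke→J2
β1 stroke→J1
β2 stroke→Sf1
β3 stroke→J2

β2 →Sf1  (Sf1 (Sf) sets flow on bond)
β0 →J2  (1-jn J2 has f-setter on 2)
β3 →J2  (common-f at J2 fixed by 2)
β1 →J1  (only one effort-in slot at J1)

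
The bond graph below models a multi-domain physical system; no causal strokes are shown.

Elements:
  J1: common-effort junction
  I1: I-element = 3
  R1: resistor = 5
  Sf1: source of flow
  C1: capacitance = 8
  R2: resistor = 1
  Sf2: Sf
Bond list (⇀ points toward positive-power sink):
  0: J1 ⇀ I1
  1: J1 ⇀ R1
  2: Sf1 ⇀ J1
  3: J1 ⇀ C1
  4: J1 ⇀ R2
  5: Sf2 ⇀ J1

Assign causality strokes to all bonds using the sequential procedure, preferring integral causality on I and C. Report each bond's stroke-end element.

bond 2 →Sf1  (Sf1 fixes flow; stroke at Sf1)
bond 5 →Sf2  (Sf2 (Sf) sets flow on bond)
bond 0 →I1  (I1: I, integral causality)
bond 3 →J1  (C1 integral (e out))
bond 1 →R1  (0-jn J1 has e-setter on 3)
bond 4 →R2  (common-e at J1 fixed by 3)

bond 0 →I1
bond 1 →R1
bond 2 →Sf1
bond 3 →J1
bond 4 →R2
bond 5 →Sf2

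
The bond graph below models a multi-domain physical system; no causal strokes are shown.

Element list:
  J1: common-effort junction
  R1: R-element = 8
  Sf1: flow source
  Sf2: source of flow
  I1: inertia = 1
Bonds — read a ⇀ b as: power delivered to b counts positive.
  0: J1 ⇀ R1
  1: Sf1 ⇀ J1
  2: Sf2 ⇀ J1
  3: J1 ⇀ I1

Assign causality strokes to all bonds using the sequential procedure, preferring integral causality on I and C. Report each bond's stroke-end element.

b1 →Sf1  (Sf1 (Sf) sets flow on bond)
b2 →Sf2  (source Sf2 imposes f)
b3 →I1  (prefer integral on I1)
b0 →J1  (closing 0-jn rule on J1)

bond 0 →J1
bond 1 →Sf1
bond 2 →Sf2
bond 3 →I1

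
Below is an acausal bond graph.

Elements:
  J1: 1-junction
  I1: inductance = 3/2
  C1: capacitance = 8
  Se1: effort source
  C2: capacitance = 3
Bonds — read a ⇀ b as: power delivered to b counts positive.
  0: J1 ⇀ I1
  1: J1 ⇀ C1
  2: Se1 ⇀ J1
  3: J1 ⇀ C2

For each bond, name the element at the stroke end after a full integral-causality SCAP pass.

bond 0 stroke at I1
bond 1 stroke at J1
bond 2 stroke at J1
bond 3 stroke at J1

β2 stroke→J1  (Se1 (Se) sets effort on bond)
β0 stroke→I1  (I1 integral (f out))
β1 stroke→J1  (1-jn J1 has f-setter on 0)
β3 stroke→J1  (J1: bond 0 brought flow, rest push out)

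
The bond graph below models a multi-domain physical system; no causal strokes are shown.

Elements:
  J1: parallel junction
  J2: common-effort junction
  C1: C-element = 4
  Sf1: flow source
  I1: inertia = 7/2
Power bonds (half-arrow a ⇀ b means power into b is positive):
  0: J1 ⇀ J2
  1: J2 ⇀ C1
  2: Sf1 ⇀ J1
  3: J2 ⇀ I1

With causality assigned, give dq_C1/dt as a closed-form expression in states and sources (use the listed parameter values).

dq_C1/dt = F_Sf1 - 2*p_I1/7

bond 2 →Sf1  (Sf1 fixes flow; stroke at Sf1)
bond 0 →J1  (J1 needs exactly one e-in)
bond 1 →J2  (C1 integral (e out))
bond 3 →I1  (common-e at J2 fixed by 1)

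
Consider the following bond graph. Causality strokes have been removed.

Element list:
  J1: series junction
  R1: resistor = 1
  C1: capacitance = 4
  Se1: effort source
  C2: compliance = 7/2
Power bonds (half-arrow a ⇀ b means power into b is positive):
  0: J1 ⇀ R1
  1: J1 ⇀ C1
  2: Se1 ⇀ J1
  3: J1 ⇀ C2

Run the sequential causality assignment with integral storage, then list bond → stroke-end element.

b0 |R1
b1 |J1
b2 |J1
b3 |J1

β2 →J1  (Se1: effort source, stroke at far end)
β1 →J1  (C1: C, integral causality)
β3 →J1  (prefer integral on C2)
β0 →R1  (only one flow-in slot at J1)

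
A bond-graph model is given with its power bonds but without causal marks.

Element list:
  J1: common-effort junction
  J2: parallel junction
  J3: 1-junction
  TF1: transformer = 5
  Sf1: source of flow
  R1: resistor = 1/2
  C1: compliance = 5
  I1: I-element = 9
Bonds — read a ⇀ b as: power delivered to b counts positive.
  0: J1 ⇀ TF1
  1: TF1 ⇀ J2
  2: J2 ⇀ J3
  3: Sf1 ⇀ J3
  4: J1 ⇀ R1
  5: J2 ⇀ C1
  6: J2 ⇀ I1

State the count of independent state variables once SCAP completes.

β3 →Sf1  (Sf1 (Sf) sets flow on bond)
β2 →J3  (common-f at J3 fixed by 3)
β5 →J2  (C1: C, integral causality)
β1 →TF1  (common-e at J2 fixed by 5)
β6 →I1  (J2: bond 5 brought effort, rest push out)
β0 →J1  (through TF1, causality passes straight; one stroke at TF1)
β4 →R1  (J1: bond 0 brought effort, rest push out)

2  (C1, I1 all integral)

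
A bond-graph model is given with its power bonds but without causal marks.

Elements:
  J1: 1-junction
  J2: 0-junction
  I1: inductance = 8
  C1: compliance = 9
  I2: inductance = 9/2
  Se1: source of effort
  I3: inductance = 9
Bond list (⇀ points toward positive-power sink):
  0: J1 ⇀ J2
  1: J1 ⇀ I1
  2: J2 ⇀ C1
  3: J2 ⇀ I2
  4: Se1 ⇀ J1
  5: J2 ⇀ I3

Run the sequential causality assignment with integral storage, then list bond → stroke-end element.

b0 stroke at J1
b1 stroke at I1
b2 stroke at J2
b3 stroke at I2
b4 stroke at J1
b5 stroke at I3

bond 4 stroke at J1  (Se1 fixes effort; stroke away)
bond 1 stroke at I1  (I1 integral (f out))
bond 0 stroke at J1  (J1: bond 1 brought flow, rest push out)
bond 2 stroke at J2  (C1: C, integral causality)
bond 3 stroke at I2  (0-jn J2 has e-setter on 2)
bond 5 stroke at I3  (J2 effort already set via bond 2)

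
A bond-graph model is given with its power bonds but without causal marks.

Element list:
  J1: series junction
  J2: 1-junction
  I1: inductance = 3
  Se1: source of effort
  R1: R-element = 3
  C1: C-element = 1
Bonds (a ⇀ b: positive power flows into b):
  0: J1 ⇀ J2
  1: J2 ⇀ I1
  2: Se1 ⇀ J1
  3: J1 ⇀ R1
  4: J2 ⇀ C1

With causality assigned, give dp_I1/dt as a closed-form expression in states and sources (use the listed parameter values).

dp_I1/dt = E_Se1 - p_I1 - q_C1

β2 →J1  (Se1 fixes effort; stroke away)
β1 →I1  (I1: I, integral causality)
β0 →J2  (common-f at J2 fixed by 1)
β4 →J2  (1-jn J2 has f-setter on 1)
β3 →J1  (common-f at J1 fixed by 0)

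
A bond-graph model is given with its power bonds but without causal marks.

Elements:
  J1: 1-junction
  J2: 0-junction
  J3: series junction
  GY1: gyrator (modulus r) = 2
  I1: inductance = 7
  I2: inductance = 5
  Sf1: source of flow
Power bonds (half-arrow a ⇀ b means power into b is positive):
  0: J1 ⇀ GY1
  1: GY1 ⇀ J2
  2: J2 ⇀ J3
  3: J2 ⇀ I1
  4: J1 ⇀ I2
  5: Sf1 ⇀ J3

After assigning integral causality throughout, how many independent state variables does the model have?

2  (I1, I2 all integral)

b5 stroke→Sf1  (Sf1 (Sf) sets flow on bond)
b2 stroke→J3  (J3: bond 5 brought flow, rest push out)
b3 stroke→I1  (prefer integral on I1)
b1 stroke→J2  (closing 0-jn rule on J2)
b0 stroke→J1  (GY GY1: same side as bond 1)
b4 stroke→I2  (J1 needs exactly one f-in)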